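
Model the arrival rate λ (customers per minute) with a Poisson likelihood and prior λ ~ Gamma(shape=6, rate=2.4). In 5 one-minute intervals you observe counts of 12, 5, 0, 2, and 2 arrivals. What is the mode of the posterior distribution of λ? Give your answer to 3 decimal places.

λ̂_MAP = 3.514

Σxᵢ = 12+5+0+2+2 = 21, with n = 5.
Posterior ∝ λ^5e^(−2.4λ) · λ^21e^(−5λ) = λ^26e^(−7.4λ), i.e. Gamma(shape=27, rate=7.4).
The mode of a Gamma(a, b) with a ≥ 1 (shape–rate) is (a−1)/b = 26/7.4 ≈ 3.514.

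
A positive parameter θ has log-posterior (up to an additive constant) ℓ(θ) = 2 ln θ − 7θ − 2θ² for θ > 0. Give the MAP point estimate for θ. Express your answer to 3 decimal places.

ℓ'(θ) = 2/θ − 7 − 4θ. Setting this to zero and multiplying by θ: 4θ² + 7θ − 2 = 0.
θ = (−7 + √(7² + 4·4·2)) / (2·4) = (−7 + √81) / 8 = (−7 + 9)/8 = 1/4.
ℓ''(θ) = −2/θ² − 4 < 0, confirming a maximum.

θ̂_MAP = 0.250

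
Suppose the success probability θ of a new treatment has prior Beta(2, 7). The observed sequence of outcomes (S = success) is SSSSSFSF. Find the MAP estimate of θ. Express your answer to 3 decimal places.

Prior: Beta(2, 7).
Data: 6 successes in 8 trials (from the sequence). The binomial likelihood contributes θ^6(1−θ)^2, so the posterior is Beta(2+6, 7+2) = Beta(8, 9).
For Beta(a, b) with a, b > 1 the mode is (a−1)/(a+b−2) = 7/15 ≈ 0.467.

θ̂_MAP = 0.467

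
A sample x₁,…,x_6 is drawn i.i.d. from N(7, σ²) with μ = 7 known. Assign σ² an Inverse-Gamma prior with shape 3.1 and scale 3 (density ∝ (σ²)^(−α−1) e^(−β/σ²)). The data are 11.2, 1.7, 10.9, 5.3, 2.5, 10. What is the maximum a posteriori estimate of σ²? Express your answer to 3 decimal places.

Sum of squared deviations about the known mean: SS = (11.2−7)² + (1.7−7)² + (10.9−7)² + (5.3−7)² + (2.5−7)² + (10−7)² = 93.08.
The Normal likelihood contributes (σ²)^(−n/2) exp(−SS/(2σ²)), so the posterior is Inverse-Gamma(α + n/2, β + SS/2) = Inverse-Gamma(6.1, 49.54).
The mode of Inverse-Gamma(a, b) is b/(a+1) = 49.54/7.1 ≈ 6.977.

σ̂²_MAP = 6.977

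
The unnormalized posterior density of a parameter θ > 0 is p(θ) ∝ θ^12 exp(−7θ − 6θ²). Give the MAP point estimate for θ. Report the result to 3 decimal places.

ℓ'(θ) = 12/θ − 7 − 12θ. Setting this to zero and multiplying by θ: 12θ² + 7θ − 12 = 0.
θ = (−7 + √(7² + 4·12·12)) / (2·12) = (−7 + √625) / 24 = (−7 + 25)/24 = 3/4.
ℓ''(θ) = −12/θ² − 12 < 0, confirming a maximum.

θ̂_MAP = 0.750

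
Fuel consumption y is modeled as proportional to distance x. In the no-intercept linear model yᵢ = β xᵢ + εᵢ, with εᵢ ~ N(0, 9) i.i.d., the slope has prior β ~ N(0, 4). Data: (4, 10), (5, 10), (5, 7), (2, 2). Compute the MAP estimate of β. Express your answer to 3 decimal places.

log p(β | y) = −Σ(yᵢ − βxᵢ)²/(2·9) − β²/(2·4) + const.
Setting the derivative to zero: Σxᵢ(yᵢ − βxᵢ)/9 − β/4 = 0, so β = Σxᵢyᵢ / (Σxᵢ² + σ²/τ²).
Σxᵢyᵢ = 4·10 + 5·10 + 5·7 + 2·2 = 129; Σxᵢ² = 70; σ²/τ² = 2.25.
β̂_MAP = 129 / (70 + 2.25) = 129/72.25 ≈ 1.785.

β̂_MAP = 1.785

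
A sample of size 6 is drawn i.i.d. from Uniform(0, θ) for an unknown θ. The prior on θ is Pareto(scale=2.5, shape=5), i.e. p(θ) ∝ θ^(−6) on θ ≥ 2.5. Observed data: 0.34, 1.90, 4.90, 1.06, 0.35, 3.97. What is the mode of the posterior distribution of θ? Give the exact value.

θ̂_MAP = 4.90

The Uniform(0, θ) likelihood is θ^(−n) for θ ≥ max(xᵢ), zero otherwise. Here max(xᵢ) = 4.90.
Posterior ∝ θ^(−6) · θ^(−6) = θ^(−12) on θ ≥ max(2.5, 4.90) = 4.90.
This density is strictly decreasing in θ, so the posterior mode lies at the lower boundary of the support.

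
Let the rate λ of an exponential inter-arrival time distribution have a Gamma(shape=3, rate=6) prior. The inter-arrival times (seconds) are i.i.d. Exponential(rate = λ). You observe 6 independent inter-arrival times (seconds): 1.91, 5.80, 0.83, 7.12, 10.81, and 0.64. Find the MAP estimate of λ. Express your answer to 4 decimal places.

λ̂_MAP = 0.2416

The Exponential(rate=λ) likelihood is ∝ λ^n e^(−λΣtᵢ). Here n = 6 and Σtᵢ = 1.91 + 5.80 + 0.83 + 7.12 + 10.81 + 0.64 = 27.11.
Posterior ∝ λ^2e^(−6λ) · λ^6e^(−27.11λ) = λ^8e^(−33.11λ), i.e. Gamma(9, 33.11).
Mode = (a−1)/b = 8/33.11 ≈ 0.2416.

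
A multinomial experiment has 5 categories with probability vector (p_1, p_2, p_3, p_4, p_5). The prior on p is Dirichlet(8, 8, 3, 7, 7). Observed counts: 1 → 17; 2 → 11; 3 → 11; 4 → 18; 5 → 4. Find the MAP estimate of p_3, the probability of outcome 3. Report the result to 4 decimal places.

The posterior is Dirichlet(αᵢ + nᵢ) = Dirichlet(25, 19, 14, 25, 11).
For a Dirichlet(a₁,…,a_K) with all aᵢ > 1, the mode has j-th component (aⱼ − 1)/(Σaᵢ − K).
Here Σaᵢ = 94 and K = 5, so p_3 = (14 − 1)/(94 − 5) = 13/89 ≈ 0.1461.

MAP estimate: 0.1461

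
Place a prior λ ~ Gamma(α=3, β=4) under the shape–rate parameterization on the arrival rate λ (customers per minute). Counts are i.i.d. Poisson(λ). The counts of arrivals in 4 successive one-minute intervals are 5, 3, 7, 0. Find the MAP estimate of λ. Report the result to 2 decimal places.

λ̂_MAP = 2.13

Σxᵢ = 5+3+7+0 = 15, with n = 4.
Posterior ∝ λ^2e^(−4λ) · λ^15e^(−4λ) = λ^17e^(−8λ), i.e. Gamma(shape=18, rate=8).
The mode of a Gamma(a, b) with a ≥ 1 (shape–rate) is (a−1)/b = 17/8 ≈ 2.13.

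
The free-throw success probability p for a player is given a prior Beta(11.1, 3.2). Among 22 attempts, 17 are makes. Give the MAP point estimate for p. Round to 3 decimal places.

p̂_MAP = 0.790

Prior: Beta(11.1, 3.2).
Data: 17 successes in 22 trials. The binomial likelihood contributes p^17(1−p)^5, so the posterior is Beta(11.1+17, 3.2+5) = Beta(28.1, 8.2).
For Beta(a, b) with a, b > 1 the mode is (a−1)/(a+b−2) = 27.1/34.3 ≈ 0.790.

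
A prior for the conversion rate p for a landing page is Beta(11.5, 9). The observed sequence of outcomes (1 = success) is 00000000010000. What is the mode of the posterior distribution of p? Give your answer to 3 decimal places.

Prior: Beta(11.5, 9).
Data: 1 success in 14 trials (from the sequence). The binomial likelihood contributes p(1−p)^13, so the posterior is Beta(11.5+1, 9+13) = Beta(12.5, 22).
For Beta(a, b) with a, b > 1 the mode is (a−1)/(a+b−2) = 11.5/32.5 ≈ 0.354.

p̂_MAP = 0.354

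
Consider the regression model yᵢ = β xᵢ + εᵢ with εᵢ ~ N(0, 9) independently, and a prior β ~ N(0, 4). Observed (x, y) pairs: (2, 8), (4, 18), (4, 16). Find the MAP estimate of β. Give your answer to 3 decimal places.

β̂_MAP = 3.974

log p(β | y) = −Σ(yᵢ − βxᵢ)²/(2·9) − β²/(2·4) + const.
Setting the derivative to zero: Σxᵢ(yᵢ − βxᵢ)/9 − β/4 = 0, so β = Σxᵢyᵢ / (Σxᵢ² + σ²/τ²).
Σxᵢyᵢ = 2·8 + 4·18 + 4·16 = 152; Σxᵢ² = 36; σ²/τ² = 2.25.
β̂_MAP = 152 / (36 + 2.25) = 152/38.25 ≈ 3.974.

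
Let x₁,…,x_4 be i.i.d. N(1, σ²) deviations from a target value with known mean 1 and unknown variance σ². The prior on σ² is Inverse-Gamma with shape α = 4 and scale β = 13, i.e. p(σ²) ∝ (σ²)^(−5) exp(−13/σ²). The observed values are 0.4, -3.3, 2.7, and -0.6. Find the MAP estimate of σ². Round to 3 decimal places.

Sum of squared deviations about the known mean: SS = (0.4−1)² + (-3.3−1)² + (2.7−1)² + (-0.6−1)² = 24.3.
The Normal likelihood contributes (σ²)^(−n/2) exp(−SS/(2σ²)), so the posterior is Inverse-Gamma(α + n/2, β + SS/2) = Inverse-Gamma(6, 25.15).
The mode of Inverse-Gamma(a, b) is b/(a+1) = 25.15/7 ≈ 3.593.

σ̂²_MAP = 3.593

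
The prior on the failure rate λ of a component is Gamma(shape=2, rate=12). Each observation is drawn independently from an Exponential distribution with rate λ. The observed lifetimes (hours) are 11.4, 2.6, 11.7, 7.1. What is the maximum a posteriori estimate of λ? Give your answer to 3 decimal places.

The Exponential(rate=λ) likelihood is ∝ λ^n e^(−λΣtᵢ). Here n = 4 and Σtᵢ = 11.4 + 2.6 + 11.7 + 7.1 = 32.8.
Posterior ∝ λe^(−12λ) · λ^4e^(−32.8λ) = λ^5e^(−44.8λ), i.e. Gamma(6, 44.8).
Mode = (a−1)/b = 5/44.8 ≈ 0.112.

λ̂_MAP = 0.112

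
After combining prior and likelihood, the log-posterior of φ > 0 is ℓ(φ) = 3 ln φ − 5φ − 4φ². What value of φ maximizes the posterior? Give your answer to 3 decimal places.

ℓ'(φ) = 3/φ − 5 − 8φ. Setting this to zero and multiplying by φ: 8φ² + 5φ − 3 = 0.
φ = (−5 + √(5² + 4·8·3)) / (2·8) = (−5 + √121) / 16 = (−5 + 11)/16 = 3/8.
ℓ''(φ) = −3/φ² − 8 < 0, confirming a maximum.

φ̂_MAP = 0.375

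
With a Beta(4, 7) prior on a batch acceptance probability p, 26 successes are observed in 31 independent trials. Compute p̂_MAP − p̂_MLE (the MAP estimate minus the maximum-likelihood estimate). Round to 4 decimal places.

MAP − MLE = -0.1137

Posterior is Beta(30, 12); MAP = (30−1)/(42−2) = 29/40 ≈ 0.72500.
MLE ignores the prior: p̂_MLE = k/n = 26/31 ≈ 0.83871.
Difference = 29/40 − 26/31 = -141/1240 ≈ -0.1137.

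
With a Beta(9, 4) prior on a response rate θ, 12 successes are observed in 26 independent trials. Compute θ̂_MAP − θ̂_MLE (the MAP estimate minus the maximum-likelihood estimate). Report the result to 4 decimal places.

Posterior is Beta(21, 18); MAP = (21−1)/(39−2) = 20/37 ≈ 0.54054.
MLE ignores the prior: θ̂_MLE = k/n = 12/26 ≈ 0.46154.
Difference = 20/37 − 12/26 = 38/481 ≈ 0.0790.

MAP − MLE = 0.0790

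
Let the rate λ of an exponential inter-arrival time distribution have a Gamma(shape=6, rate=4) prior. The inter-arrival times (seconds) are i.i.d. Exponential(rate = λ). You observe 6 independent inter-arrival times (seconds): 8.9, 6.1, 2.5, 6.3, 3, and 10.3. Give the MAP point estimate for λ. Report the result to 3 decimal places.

The Exponential(rate=λ) likelihood is ∝ λ^n e^(−λΣtᵢ). Here n = 6 and Σtᵢ = 8.9 + 6.1 + 2.5 + 6.3 + 3 + 10.3 = 37.1.
Posterior ∝ λ^5e^(−4λ) · λ^6e^(−37.1λ) = λ^11e^(−41.1λ), i.e. Gamma(12, 41.1).
Mode = (a−1)/b = 11/41.1 ≈ 0.268.

λ̂_MAP = 0.268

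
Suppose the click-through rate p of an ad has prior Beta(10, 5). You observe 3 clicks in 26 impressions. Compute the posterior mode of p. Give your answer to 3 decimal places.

Prior: Beta(10, 5).
Data: 3 successes in 26 trials. The binomial likelihood contributes p^3(1−p)^23, so the posterior is Beta(10+3, 5+23) = Beta(13, 28).
For Beta(a, b) with a, b > 1 the mode is (a−1)/(a+b−2) = 12/39 ≈ 0.308.

p̂_MAP = 0.308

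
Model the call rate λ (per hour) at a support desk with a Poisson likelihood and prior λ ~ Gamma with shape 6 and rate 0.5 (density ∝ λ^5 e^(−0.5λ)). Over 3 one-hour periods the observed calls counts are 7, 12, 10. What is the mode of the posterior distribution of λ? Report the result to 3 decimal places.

Σxᵢ = 7+12+10 = 29, with n = 3.
Posterior ∝ λ^5e^(−0.5λ) · λ^29e^(−3λ) = λ^34e^(−3.5λ), i.e. Gamma(shape=35, rate=3.5).
The mode of a Gamma(a, b) with a ≥ 1 (shape–rate) is (a−1)/b = 34/3.5 ≈ 9.714.

λ̂_MAP = 9.714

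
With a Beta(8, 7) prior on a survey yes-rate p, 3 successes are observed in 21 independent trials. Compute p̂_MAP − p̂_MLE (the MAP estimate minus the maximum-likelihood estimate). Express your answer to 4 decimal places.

Posterior is Beta(11, 25); MAP = (11−1)/(36−2) = 10/34 ≈ 0.29412.
MLE ignores the prior: p̂_MLE = k/n = 3/21 ≈ 0.14286.
Difference = 10/34 − 3/21 = 18/119 ≈ 0.1513.

MAP − MLE = 0.1513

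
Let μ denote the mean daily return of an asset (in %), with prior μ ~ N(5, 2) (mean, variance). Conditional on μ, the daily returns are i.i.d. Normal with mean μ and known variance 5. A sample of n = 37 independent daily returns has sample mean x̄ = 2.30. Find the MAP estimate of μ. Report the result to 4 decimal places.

μ̂_MAP = 2.4709

n = 37, x̄ = 2.30.
For a Normal prior and Normal likelihood with known variance, the posterior is Normal; its mode equals its mean, the precision-weighted average.
Prior precision 1/σ₀² = 1/2 = 0.5; data precision n/σ² = 37/5 = 7.4.
μ̂ = (0.5·5 + 7.4·2.3) / (0.5 + 7.4) = 19.52/7.9 = 976/395 ≈ 2.4709.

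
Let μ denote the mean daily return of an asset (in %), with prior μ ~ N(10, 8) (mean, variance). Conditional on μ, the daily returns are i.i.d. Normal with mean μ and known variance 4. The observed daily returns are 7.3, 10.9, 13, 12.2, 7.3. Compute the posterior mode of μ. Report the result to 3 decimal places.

μ̂_MAP = 10.127

n = 5; x̄ = (7.3 + 10.9 + 13 + 12.2 + 7.3)/5 = 50.7/5 = 10.14.
For a Normal prior and Normal likelihood with known variance, the posterior is Normal; its mode equals its mean, the precision-weighted average.
Prior precision 1/σ₀² = 1/8 = 0.125; data precision n/σ² = 5/4 = 1.25.
μ̂ = (0.125·10 + 1.25·10.14) / (0.125 + 1.25) = 13.925/1.375 = 557/55 ≈ 10.127.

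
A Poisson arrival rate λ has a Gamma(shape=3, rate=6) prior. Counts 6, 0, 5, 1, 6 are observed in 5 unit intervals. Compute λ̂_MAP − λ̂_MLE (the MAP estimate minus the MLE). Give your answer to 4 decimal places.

MAP − MLE = -1.7818

Σxᵢ = 18. Posterior is Gamma(21, 11); MAP = (21−1)/11 = 20/11 ≈ 1.81818.
MLE = x̄ = 18/5 ≈ 3.60000.
Difference = 20/11 − 18/5 = -98/55 ≈ -1.7818.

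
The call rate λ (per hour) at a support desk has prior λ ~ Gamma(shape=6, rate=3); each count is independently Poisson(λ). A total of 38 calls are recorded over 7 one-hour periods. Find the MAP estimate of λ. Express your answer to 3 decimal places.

Σxᵢ = 38, n = 7.
Posterior ∝ λ^5e^(−3λ) · λ^38e^(−7λ) = λ^43e^(−10λ), i.e. Gamma(shape=44, rate=10).
The mode of a Gamma(a, b) with a ≥ 1 (shape–rate) is (a−1)/b = 43/10 ≈ 4.300.

λ̂_MAP = 4.300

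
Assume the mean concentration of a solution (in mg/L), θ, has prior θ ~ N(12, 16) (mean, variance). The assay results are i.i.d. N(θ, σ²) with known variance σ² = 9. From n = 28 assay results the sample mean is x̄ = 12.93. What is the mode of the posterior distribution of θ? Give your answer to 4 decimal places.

n = 28, x̄ = 12.93.
For a Normal prior and Normal likelihood with known variance, the posterior is Normal; its mode equals its mean, the precision-weighted average.
Prior precision 1/σ₀² = 1/16 = 0.0625; data precision n/σ² = 28/9.
θ̂ = (0.0625·12 + (28/9)·12.93) / (0.0625 + 28/9) = (12293/300)/(457/144) = 147516/11425 ≈ 12.9117.

θ̂_MAP = 12.9117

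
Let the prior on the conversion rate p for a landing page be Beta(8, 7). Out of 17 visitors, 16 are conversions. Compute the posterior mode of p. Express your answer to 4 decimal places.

p̂_MAP = 0.7667

Prior: Beta(8, 7).
Data: 16 successes in 17 trials. The binomial likelihood contributes p^16(1−p)^1, so the posterior is Beta(8+16, 7+1) = Beta(24, 8).
For Beta(a, b) with a, b > 1 the mode is (a−1)/(a+b−2) = 23/30 ≈ 0.7667.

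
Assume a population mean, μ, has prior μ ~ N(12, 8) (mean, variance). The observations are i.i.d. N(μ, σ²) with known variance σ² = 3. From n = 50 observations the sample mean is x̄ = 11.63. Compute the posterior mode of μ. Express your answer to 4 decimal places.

n = 50, x̄ = 11.63.
For a Normal prior and Normal likelihood with known variance, the posterior is Normal; its mode equals its mean, the precision-weighted average.
Prior precision 1/σ₀² = 1/8 = 0.125; data precision n/σ² = 50/3.
μ̂ = (0.125·12 + (50/3)·11.63) / (0.125 + 50/3) = (586/3)/(403/24) = 4688/403 ≈ 11.6328.

μ̂_MAP = 11.6328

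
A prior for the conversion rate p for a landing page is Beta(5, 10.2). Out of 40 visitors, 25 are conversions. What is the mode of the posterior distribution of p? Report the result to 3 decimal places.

p̂_MAP = 0.545

Prior: Beta(5, 10.2).
Data: 25 successes in 40 trials. The binomial likelihood contributes p^25(1−p)^15, so the posterior is Beta(5+25, 10.2+15) = Beta(30, 25.2).
For Beta(a, b) with a, b > 1 the mode is (a−1)/(a+b−2) = 29/53.2 ≈ 0.545.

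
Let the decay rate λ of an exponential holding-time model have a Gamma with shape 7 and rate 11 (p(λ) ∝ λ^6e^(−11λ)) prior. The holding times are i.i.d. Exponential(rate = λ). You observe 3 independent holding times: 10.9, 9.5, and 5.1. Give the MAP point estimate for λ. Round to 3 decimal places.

λ̂_MAP = 0.247

The Exponential(rate=λ) likelihood is ∝ λ^n e^(−λΣtᵢ). Here n = 3 and Σtᵢ = 10.9 + 9.5 + 5.1 = 25.5.
Posterior ∝ λ^6e^(−11λ) · λ^3e^(−25.5λ) = λ^9e^(−36.5λ), i.e. Gamma(10, 36.5).
Mode = (a−1)/b = 9/36.5 ≈ 0.247.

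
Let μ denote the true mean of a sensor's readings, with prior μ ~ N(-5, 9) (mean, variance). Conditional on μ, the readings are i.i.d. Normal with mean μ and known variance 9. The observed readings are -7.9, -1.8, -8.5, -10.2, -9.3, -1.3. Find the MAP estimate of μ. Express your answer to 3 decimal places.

μ̂_MAP = -6.286

n = 6; x̄ = ((-7.9) + (-1.8) + (-8.5) + (-10.2) + (-9.3) + (-1.3))/6 = -39/6 = -6.5.
For a Normal prior and Normal likelihood with known variance, the posterior is Normal; its mode equals its mean, the precision-weighted average.
Prior precision 1/σ₀² = 1/9; data precision n/σ² = 6/9 = 2/3.
μ̂ = ((1/9)·(-5) + (2/3)·(-6.5)) / (1/9 + 2/3) = (-44/9)/(7/9) = -44/7 ≈ -6.286.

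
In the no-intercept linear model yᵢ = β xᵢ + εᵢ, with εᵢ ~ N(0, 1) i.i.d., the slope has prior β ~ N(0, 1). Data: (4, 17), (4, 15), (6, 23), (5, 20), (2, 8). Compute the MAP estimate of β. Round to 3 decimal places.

β̂_MAP = 3.898

log p(β | y) = −Σ(yᵢ − βxᵢ)²/(2·1) − β²/(2·1) + const.
Setting the derivative to zero: Σxᵢ(yᵢ − βxᵢ)/1 − β/1 = 0, so β = Σxᵢyᵢ / (Σxᵢ² + σ²/τ²).
Σxᵢyᵢ = 4·17 + 4·15 + 6·23 + 5·20 + 2·8 = 382; Σxᵢ² = 97; σ²/τ² = 1.
β̂_MAP = 382 / (97 + 1) = 382/98 ≈ 3.898.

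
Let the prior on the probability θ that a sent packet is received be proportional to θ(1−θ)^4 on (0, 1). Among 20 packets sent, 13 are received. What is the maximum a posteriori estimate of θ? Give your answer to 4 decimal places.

The prior density ∝ θ(1−θ)^4 is the kernel of Beta(2, 5).
Data: 13 successes in 20 trials. The binomial likelihood contributes θ^13(1−θ)^7, so the posterior is Beta(2+13, 5+7) = Beta(15, 12).
For Beta(a, b) with a, b > 1 the mode is (a−1)/(a+b−2) = 14/25 ≈ 0.5600.

θ̂_MAP = 0.5600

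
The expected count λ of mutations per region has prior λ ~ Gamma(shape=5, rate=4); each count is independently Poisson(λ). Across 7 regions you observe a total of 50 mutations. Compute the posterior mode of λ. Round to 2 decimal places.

Σxᵢ = 50, n = 7.
Posterior ∝ λ^4e^(−4λ) · λ^50e^(−7λ) = λ^54e^(−11λ), i.e. Gamma(shape=55, rate=11).
The mode of a Gamma(a, b) with a ≥ 1 (shape–rate) is (a−1)/b = 54/11 ≈ 4.91.

λ̂_MAP = 4.91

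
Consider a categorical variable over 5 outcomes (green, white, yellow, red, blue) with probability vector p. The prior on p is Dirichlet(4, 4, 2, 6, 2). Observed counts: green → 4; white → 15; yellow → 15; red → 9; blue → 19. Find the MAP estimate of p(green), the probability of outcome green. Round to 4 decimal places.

The posterior is Dirichlet(αᵢ + nᵢ) = Dirichlet(8, 19, 17, 15, 21).
For a Dirichlet(a₁,…,a_K) with all aᵢ > 1, the mode has j-th component (aⱼ − 1)/(Σaᵢ − K).
Here Σaᵢ = 80 and K = 5, so p(green) = (8 − 1)/(80 − 5) = 7/75 ≈ 0.0933.

MAP estimate of p(green) = 0.0933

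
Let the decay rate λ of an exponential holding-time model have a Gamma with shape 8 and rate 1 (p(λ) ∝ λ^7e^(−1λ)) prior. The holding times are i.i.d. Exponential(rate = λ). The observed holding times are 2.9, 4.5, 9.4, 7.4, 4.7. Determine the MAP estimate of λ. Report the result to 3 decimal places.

λ̂_MAP = 0.401

The Exponential(rate=λ) likelihood is ∝ λ^n e^(−λΣtᵢ). Here n = 5 and Σtᵢ = 2.9 + 4.5 + 9.4 + 7.4 + 4.7 = 28.9.
Posterior ∝ λ^7e^(−1λ) · λ^5e^(−28.9λ) = λ^12e^(−29.9λ), i.e. Gamma(13, 29.9).
Mode = (a−1)/b = 12/29.9 ≈ 0.401.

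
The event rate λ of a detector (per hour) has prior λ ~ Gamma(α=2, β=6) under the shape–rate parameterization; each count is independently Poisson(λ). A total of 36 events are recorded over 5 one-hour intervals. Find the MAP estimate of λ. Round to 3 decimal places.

λ̂_MAP = 3.364

Σxᵢ = 36, n = 5.
Posterior ∝ λe^(−6λ) · λ^36e^(−5λ) = λ^37e^(−11λ), i.e. Gamma(shape=38, rate=11).
The mode of a Gamma(a, b) with a ≥ 1 (shape–rate) is (a−1)/b = 37/11 ≈ 3.364.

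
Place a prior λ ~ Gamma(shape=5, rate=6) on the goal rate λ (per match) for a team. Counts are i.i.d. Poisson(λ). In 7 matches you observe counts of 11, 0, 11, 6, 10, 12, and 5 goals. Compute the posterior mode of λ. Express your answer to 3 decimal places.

Σxᵢ = 11+0+11+6+10+12+5 = 55, with n = 7.
Posterior ∝ λ^4e^(−6λ) · λ^55e^(−7λ) = λ^59e^(−13λ), i.e. Gamma(shape=60, rate=13).
The mode of a Gamma(a, b) with a ≥ 1 (shape–rate) is (a−1)/b = 59/13 ≈ 4.538.

λ̂_MAP = 4.538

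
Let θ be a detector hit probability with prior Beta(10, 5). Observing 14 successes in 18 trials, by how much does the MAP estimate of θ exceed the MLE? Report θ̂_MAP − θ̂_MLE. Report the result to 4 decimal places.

MAP − MLE = -0.0358

Posterior is Beta(24, 9); MAP = (24−1)/(33−2) = 23/31 ≈ 0.74194.
MLE ignores the prior: θ̂_MLE = k/n = 14/18 ≈ 0.77778.
Difference = 23/31 − 14/18 = -10/279 ≈ -0.0358.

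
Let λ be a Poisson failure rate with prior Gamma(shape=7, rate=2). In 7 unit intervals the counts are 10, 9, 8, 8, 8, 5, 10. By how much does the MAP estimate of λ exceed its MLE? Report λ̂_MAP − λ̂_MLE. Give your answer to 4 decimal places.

MAP − MLE = -1.1746

Σxᵢ = 58. Posterior is Gamma(65, 9); MAP = (65−1)/9 = 64/9 ≈ 7.11111.
MLE = x̄ = 58/7 ≈ 8.28571.
Difference = 64/9 − 58/7 = -74/63 ≈ -1.1746.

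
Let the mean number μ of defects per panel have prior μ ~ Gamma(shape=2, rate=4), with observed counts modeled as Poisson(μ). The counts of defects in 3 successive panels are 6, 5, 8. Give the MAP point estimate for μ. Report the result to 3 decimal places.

Σxᵢ = 6+5+8 = 19, with n = 3.
Posterior ∝ μe^(−4μ) · μ^19e^(−3μ) = μ^20e^(−7μ), i.e. Gamma(shape=21, rate=7).
The mode of a Gamma(a, b) with a ≥ 1 (shape–rate) is (a−1)/b = 20/7 ≈ 2.857.

μ̂_MAP = 2.857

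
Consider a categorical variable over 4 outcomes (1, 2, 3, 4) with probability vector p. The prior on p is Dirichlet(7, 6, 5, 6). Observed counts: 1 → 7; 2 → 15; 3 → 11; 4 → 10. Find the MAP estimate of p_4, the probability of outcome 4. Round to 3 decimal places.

The posterior is Dirichlet(αᵢ + nᵢ) = Dirichlet(14, 21, 16, 16).
For a Dirichlet(a₁,…,a_K) with all aᵢ > 1, the mode has j-th component (aⱼ − 1)/(Σaᵢ − K).
Here Σaᵢ = 67 and K = 4, so p_4 = (16 − 1)/(67 − 4) = 15/63 ≈ 0.238.

MAP estimate: 0.238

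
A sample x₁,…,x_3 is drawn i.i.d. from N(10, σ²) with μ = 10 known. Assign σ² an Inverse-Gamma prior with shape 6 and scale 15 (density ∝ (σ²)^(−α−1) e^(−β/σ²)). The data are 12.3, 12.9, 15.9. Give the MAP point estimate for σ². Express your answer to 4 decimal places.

σ̂²_MAP = 4.6182

Sum of squared deviations about the known mean: SS = (12.3−10)² + (12.9−10)² + (15.9−10)² = 48.51.
The Normal likelihood contributes (σ²)^(−n/2) exp(−SS/(2σ²)), so the posterior is Inverse-Gamma(α + n/2, β + SS/2) = Inverse-Gamma(7.5, 39.255).
The mode of Inverse-Gamma(a, b) is b/(a+1) = 39.255/8.5 ≈ 4.6182.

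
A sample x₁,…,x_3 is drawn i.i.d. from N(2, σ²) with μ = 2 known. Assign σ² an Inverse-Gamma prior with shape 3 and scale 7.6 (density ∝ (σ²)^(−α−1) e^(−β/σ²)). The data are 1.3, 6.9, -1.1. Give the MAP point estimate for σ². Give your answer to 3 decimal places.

Sum of squared deviations about the known mean: SS = (1.3−2)² + (6.9−2)² + (-1.1−2)² = 34.11.
The Normal likelihood contributes (σ²)^(−n/2) exp(−SS/(2σ²)), so the posterior is Inverse-Gamma(α + n/2, β + SS/2) = Inverse-Gamma(4.5, 24.655).
The mode of Inverse-Gamma(a, b) is b/(a+1) = 24.655/5.5 ≈ 4.483.

σ̂²_MAP = 4.483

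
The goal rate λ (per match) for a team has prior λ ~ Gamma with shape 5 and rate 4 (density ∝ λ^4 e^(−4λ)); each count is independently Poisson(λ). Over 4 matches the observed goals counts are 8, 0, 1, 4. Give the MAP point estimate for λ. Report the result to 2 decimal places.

Σxᵢ = 8+0+1+4 = 13, with n = 4.
Posterior ∝ λ^4e^(−4λ) · λ^13e^(−4λ) = λ^17e^(−8λ), i.e. Gamma(shape=18, rate=8).
The mode of a Gamma(a, b) with a ≥ 1 (shape–rate) is (a−1)/b = 17/8 ≈ 2.13.

λ̂_MAP = 2.13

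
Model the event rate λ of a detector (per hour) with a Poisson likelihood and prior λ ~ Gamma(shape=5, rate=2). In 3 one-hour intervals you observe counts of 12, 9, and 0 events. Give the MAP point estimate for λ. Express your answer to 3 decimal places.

λ̂_MAP = 5.000

Σxᵢ = 12+9+0 = 21, with n = 3.
Posterior ∝ λ^4e^(−2λ) · λ^21e^(−3λ) = λ^25e^(−5λ), i.e. Gamma(shape=26, rate=5).
The mode of a Gamma(a, b) with a ≥ 1 (shape–rate) is (a−1)/b = 25/5 ≈ 5.000.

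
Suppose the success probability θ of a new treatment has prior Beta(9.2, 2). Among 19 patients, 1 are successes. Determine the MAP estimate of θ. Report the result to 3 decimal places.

θ̂_MAP = 0.326

Prior: Beta(9.2, 2).
Data: 1 success in 19 trials. The binomial likelihood contributes θ(1−θ)^18, so the posterior is Beta(9.2+1, 2+18) = Beta(10.2, 20).
For Beta(a, b) with a, b > 1 the mode is (a−1)/(a+b−2) = 9.2/28.2 ≈ 0.326.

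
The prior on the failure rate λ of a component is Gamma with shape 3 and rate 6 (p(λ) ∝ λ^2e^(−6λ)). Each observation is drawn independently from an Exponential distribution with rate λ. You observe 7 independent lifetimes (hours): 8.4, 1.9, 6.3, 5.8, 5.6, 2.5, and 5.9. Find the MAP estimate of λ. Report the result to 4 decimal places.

λ̂_MAP = 0.2123

The Exponential(rate=λ) likelihood is ∝ λ^n e^(−λΣtᵢ). Here n = 7 and Σtᵢ = 8.4 + 1.9 + 6.3 + 5.8 + 5.6 + 2.5 + 5.9 = 36.4.
Posterior ∝ λ^2e^(−6λ) · λ^7e^(−36.4λ) = λ^9e^(−42.4λ), i.e. Gamma(10, 42.4).
Mode = (a−1)/b = 9/42.4 ≈ 0.2123.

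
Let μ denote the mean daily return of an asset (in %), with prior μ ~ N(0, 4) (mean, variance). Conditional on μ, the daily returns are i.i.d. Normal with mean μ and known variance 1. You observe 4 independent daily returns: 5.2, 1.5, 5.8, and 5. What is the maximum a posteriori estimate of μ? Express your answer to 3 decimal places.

μ̂_MAP = 4.118

n = 4; x̄ = (5.2 + 1.5 + 5.8 + 5)/4 = 17.5/4 = 4.375.
For a Normal prior and Normal likelihood with known variance, the posterior is Normal; its mode equals its mean, the precision-weighted average.
Prior precision 1/σ₀² = 1/4 = 0.25; data precision n/σ² = 4/1 = 4.
μ̂ = (0.25·0 + 4·4.375) / (0.25 + 4) = 17.5/4.25 = 70/17 ≈ 4.118.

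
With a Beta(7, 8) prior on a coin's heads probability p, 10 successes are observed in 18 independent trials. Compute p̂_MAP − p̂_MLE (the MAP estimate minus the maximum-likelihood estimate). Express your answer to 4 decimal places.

MAP − MLE = -0.0394

Posterior is Beta(17, 16); MAP = (17−1)/(33−2) = 16/31 ≈ 0.51613.
MLE ignores the prior: p̂_MLE = k/n = 10/18 ≈ 0.55556.
Difference = 16/31 − 10/18 = -11/279 ≈ -0.0394.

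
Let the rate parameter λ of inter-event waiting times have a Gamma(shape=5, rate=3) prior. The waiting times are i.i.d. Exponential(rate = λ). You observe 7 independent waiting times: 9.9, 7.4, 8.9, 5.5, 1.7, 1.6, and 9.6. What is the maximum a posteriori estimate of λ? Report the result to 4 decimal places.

The Exponential(rate=λ) likelihood is ∝ λ^n e^(−λΣtᵢ). Here n = 7 and Σtᵢ = 9.9 + 7.4 + 8.9 + 5.5 + 1.7 + 1.6 + 9.6 = 44.6.
Posterior ∝ λ^4e^(−3λ) · λ^7e^(−44.6λ) = λ^11e^(−47.6λ), i.e. Gamma(12, 47.6).
Mode = (a−1)/b = 11/47.6 ≈ 0.2311.

λ̂_MAP = 0.2311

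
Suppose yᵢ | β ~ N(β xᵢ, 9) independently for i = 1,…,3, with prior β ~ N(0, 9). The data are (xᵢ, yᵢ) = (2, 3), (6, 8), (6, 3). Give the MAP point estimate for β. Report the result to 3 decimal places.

log p(β | y) = −Σ(yᵢ − βxᵢ)²/(2·9) − β²/(2·9) + const.
Setting the derivative to zero: Σxᵢ(yᵢ − βxᵢ)/9 − β/9 = 0, so β = Σxᵢyᵢ / (Σxᵢ² + σ²/τ²).
Σxᵢyᵢ = 2·3 + 6·8 + 6·3 = 72; Σxᵢ² = 76; σ²/τ² = 1.
β̂_MAP = 72 / (76 + 1) = 72/77 ≈ 0.935.

β̂_MAP = 0.935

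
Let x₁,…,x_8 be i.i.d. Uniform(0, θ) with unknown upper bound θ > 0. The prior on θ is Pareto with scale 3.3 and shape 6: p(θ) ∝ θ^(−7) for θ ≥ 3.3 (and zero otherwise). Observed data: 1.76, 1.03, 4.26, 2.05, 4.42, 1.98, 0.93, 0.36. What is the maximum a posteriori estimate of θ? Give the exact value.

The Uniform(0, θ) likelihood is θ^(−n) for θ ≥ max(xᵢ), zero otherwise. Here max(xᵢ) = 4.42.
Posterior ∝ θ^(−7) · θ^(−8) = θ^(−15) on θ ≥ max(3.3, 4.42) = 4.42.
This density is strictly decreasing in θ, so the posterior mode lies at the lower boundary of the support.

θ̂_MAP = 4.42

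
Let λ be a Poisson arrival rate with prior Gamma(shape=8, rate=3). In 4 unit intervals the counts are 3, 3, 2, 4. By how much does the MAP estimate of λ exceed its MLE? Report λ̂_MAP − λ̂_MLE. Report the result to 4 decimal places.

MAP − MLE = -0.2857

Σxᵢ = 12. Posterior is Gamma(20, 7); MAP = (20−1)/7 = 19/7 ≈ 2.71429.
MLE = x̄ = 12/4 ≈ 3.00000.
Difference = 19/7 − 12/4 = -2/7 ≈ -0.2857.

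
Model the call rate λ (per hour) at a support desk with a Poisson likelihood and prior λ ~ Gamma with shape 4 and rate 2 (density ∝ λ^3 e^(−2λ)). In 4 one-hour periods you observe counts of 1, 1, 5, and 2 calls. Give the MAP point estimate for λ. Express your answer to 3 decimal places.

Σxᵢ = 1+1+5+2 = 9, with n = 4.
Posterior ∝ λ^3e^(−2λ) · λ^9e^(−4λ) = λ^12e^(−6λ), i.e. Gamma(shape=13, rate=6).
The mode of a Gamma(a, b) with a ≥ 1 (shape–rate) is (a−1)/b = 12/6 ≈ 2.000.

λ̂_MAP = 2.000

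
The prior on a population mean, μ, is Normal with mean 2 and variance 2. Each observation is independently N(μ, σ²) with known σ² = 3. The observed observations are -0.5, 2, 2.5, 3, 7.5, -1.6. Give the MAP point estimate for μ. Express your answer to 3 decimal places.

μ̂_MAP = 2.120

n = 6; x̄ = ((-0.5) + 2 + 2.5 + 3 + 7.5 + (-1.6))/6 = 12.9/6 = 2.15.
For a Normal prior and Normal likelihood with known variance, the posterior is Normal; its mode equals its mean, the precision-weighted average.
Prior precision 1/σ₀² = 1/2 = 0.5; data precision n/σ² = 6/3 = 2.
μ̂ = (0.5·2 + 2·2.15) / (0.5 + 2) = 5.3/2.5 = 2.120.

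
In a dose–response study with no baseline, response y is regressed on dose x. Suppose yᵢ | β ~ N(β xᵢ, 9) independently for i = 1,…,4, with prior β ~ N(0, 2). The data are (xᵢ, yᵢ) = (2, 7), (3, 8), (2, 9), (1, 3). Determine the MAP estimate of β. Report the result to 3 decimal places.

β̂_MAP = 2.622

log p(β | y) = −Σ(yᵢ − βxᵢ)²/(2·9) − β²/(2·2) + const.
Setting the derivative to zero: Σxᵢ(yᵢ − βxᵢ)/9 − β/2 = 0, so β = Σxᵢyᵢ / (Σxᵢ² + σ²/τ²).
Σxᵢyᵢ = 2·7 + 3·8 + 2·9 + 1·3 = 59; Σxᵢ² = 18; σ²/τ² = 4.5.
β̂_MAP = 59 / (18 + 4.5) = 59/22.5 ≈ 2.622.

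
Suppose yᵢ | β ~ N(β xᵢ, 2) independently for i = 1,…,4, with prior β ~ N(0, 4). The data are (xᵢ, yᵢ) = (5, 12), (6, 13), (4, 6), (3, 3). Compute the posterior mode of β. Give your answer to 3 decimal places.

log p(β | y) = −Σ(yᵢ − βxᵢ)²/(2·2) − β²/(2·4) + const.
Setting the derivative to zero: Σxᵢ(yᵢ − βxᵢ)/2 − β/4 = 0, so β = Σxᵢyᵢ / (Σxᵢ² + σ²/τ²).
Σxᵢyᵢ = 5·12 + 6·13 + 4·6 + 3·3 = 171; Σxᵢ² = 86; σ²/τ² = 0.5.
β̂_MAP = 171 / (86 + 0.5) = 171/86.5 ≈ 1.977.

β̂_MAP = 1.977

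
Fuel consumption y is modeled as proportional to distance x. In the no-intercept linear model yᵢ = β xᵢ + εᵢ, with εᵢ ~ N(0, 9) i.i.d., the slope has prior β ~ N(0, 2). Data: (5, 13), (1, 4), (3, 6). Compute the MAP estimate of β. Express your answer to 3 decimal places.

log p(β | y) = −Σ(yᵢ − βxᵢ)²/(2·9) − β²/(2·2) + const.
Setting the derivative to zero: Σxᵢ(yᵢ − βxᵢ)/9 − β/2 = 0, so β = Σxᵢyᵢ / (Σxᵢ² + σ²/τ²).
Σxᵢyᵢ = 5·13 + 1·4 + 3·6 = 87; Σxᵢ² = 35; σ²/τ² = 4.5.
β̂_MAP = 87 / (35 + 4.5) = 87/39.5 ≈ 2.203.

β̂_MAP = 2.203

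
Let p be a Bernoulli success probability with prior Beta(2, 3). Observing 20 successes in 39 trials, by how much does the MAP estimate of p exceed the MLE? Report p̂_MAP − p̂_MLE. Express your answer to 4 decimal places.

Posterior is Beta(22, 22); MAP = (22−1)/(44−2) = 21/42 ≈ 0.50000.
MLE ignores the prior: p̂_MLE = k/n = 20/39 ≈ 0.51282.
Difference = 21/42 − 20/39 = -1/78 ≈ -0.0128.

MAP − MLE = -0.0128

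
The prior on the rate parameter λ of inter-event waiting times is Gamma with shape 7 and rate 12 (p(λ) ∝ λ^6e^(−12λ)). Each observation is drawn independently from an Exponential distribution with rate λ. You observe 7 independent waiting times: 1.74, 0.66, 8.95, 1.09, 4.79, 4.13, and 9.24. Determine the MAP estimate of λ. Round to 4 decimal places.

λ̂_MAP = 0.3052

The Exponential(rate=λ) likelihood is ∝ λ^n e^(−λΣtᵢ). Here n = 7 and Σtᵢ = 1.74 + 0.66 + 8.95 + 1.09 + 4.79 + 4.13 + 9.24 = 30.60.
Posterior ∝ λ^6e^(−12λ) · λ^7e^(−30.60λ) = λ^13e^(−42.60λ), i.e. Gamma(14, 42.60).
Mode = (a−1)/b = 13/42.60 ≈ 0.3052.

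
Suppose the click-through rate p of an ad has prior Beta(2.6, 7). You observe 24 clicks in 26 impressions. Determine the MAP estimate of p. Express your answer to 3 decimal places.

p̂_MAP = 0.762

Prior: Beta(2.6, 7).
Data: 24 successes in 26 trials. The binomial likelihood contributes p^24(1−p)^2, so the posterior is Beta(2.6+24, 7+2) = Beta(26.6, 9).
For Beta(a, b) with a, b > 1 the mode is (a−1)/(a+b−2) = 25.6/33.6 ≈ 0.762.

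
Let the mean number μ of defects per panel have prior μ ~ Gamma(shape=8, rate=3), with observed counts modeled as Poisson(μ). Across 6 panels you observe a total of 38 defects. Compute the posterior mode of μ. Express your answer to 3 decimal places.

Σxᵢ = 38, n = 6.
Posterior ∝ μ^7e^(−3μ) · μ^38e^(−6μ) = μ^45e^(−9μ), i.e. Gamma(shape=46, rate=9).
The mode of a Gamma(a, b) with a ≥ 1 (shape–rate) is (a−1)/b = 45/9 ≈ 5.000.

μ̂_MAP = 5.000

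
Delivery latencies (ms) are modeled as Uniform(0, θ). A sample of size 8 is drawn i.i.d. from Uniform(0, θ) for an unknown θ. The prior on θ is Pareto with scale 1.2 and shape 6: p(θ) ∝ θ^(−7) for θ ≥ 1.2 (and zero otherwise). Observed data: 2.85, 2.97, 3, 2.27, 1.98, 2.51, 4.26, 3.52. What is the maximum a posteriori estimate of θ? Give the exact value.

The Uniform(0, θ) likelihood is θ^(−n) for θ ≥ max(xᵢ), zero otherwise. Here max(xᵢ) = 4.26.
Posterior ∝ θ^(−7) · θ^(−8) = θ^(−15) on θ ≥ max(1.2, 4.26) = 4.26.
This density is strictly decreasing in θ, so the posterior mode lies at the lower boundary of the support.

θ̂_MAP = 4.26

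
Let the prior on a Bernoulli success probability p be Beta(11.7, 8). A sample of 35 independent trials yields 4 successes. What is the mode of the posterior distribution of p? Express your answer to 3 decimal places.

Prior: Beta(11.7, 8).
Data: 4 successes in 35 trials. The binomial likelihood contributes p^4(1−p)^31, so the posterior is Beta(11.7+4, 8+31) = Beta(15.7, 39).
For Beta(a, b) with a, b > 1 the mode is (a−1)/(a+b−2) = 14.7/52.7 ≈ 0.279.

p̂_MAP = 0.279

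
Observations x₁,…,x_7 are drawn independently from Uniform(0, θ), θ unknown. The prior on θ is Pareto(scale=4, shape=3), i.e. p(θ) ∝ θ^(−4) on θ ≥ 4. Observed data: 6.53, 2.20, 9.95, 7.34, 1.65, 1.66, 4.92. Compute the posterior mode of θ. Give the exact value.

θ̂_MAP = 9.95

The Uniform(0, θ) likelihood is θ^(−n) for θ ≥ max(xᵢ), zero otherwise. Here max(xᵢ) = 9.95.
Posterior ∝ θ^(−4) · θ^(−7) = θ^(−11) on θ ≥ max(4, 9.95) = 9.95.
This density is strictly decreasing in θ, so the posterior mode lies at the lower boundary of the support.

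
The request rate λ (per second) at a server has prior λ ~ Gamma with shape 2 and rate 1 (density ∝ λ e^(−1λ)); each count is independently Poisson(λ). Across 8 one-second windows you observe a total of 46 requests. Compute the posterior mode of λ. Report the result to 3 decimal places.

λ̂_MAP = 5.222

Σxᵢ = 46, n = 8.
Posterior ∝ λe^(−1λ) · λ^46e^(−8λ) = λ^47e^(−9λ), i.e. Gamma(shape=48, rate=9).
The mode of a Gamma(a, b) with a ≥ 1 (shape–rate) is (a−1)/b = 47/9 ≈ 5.222.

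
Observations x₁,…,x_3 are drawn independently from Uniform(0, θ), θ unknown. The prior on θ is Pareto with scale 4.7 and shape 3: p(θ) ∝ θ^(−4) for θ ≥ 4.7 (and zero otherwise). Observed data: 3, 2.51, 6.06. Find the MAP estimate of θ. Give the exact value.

θ̂_MAP = 6.06

The Uniform(0, θ) likelihood is θ^(−n) for θ ≥ max(xᵢ), zero otherwise. Here max(xᵢ) = 6.06.
Posterior ∝ θ^(−4) · θ^(−3) = θ^(−7) on θ ≥ max(4.7, 6.06) = 6.06.
This density is strictly decreasing in θ, so the posterior mode lies at the lower boundary of the support.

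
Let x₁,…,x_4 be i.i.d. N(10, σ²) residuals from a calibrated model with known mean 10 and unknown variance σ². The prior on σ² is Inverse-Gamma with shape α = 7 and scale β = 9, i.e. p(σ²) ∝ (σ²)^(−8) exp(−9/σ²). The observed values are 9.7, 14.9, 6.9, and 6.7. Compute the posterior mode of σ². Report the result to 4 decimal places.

σ̂²_MAP = 3.1300

Sum of squared deviations about the known mean: SS = (9.7−10)² + (14.9−10)² + (6.9−10)² + (6.7−10)² = 44.6.
The Normal likelihood contributes (σ²)^(−n/2) exp(−SS/(2σ²)), so the posterior is Inverse-Gamma(α + n/2, β + SS/2) = Inverse-Gamma(9, 31.3).
The mode of Inverse-Gamma(a, b) is b/(a+1) = 31.3/10 ≈ 3.1300.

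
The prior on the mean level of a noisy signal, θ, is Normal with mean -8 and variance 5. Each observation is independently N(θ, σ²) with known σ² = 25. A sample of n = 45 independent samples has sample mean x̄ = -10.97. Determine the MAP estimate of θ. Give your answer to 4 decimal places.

θ̂_MAP = -10.6730

n = 45, x̄ = -10.97.
For a Normal prior and Normal likelihood with known variance, the posterior is Normal; its mode equals its mean, the precision-weighted average.
Prior precision 1/σ₀² = 1/5 = 0.2; data precision n/σ² = 45/25 = 1.8.
θ̂ = (0.2·(-8) + 1.8·(-10.97)) / (0.2 + 1.8) = (-21.346)/2 = -10.6730.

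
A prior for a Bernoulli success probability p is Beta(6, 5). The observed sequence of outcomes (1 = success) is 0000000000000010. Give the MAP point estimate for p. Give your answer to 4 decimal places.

p̂_MAP = 0.2400

Prior: Beta(6, 5).
Data: 1 success in 16 trials (from the sequence). The binomial likelihood contributes p(1−p)^15, so the posterior is Beta(6+1, 5+15) = Beta(7, 20).
For Beta(a, b) with a, b > 1 the mode is (a−1)/(a+b−2) = 6/25 ≈ 0.2400.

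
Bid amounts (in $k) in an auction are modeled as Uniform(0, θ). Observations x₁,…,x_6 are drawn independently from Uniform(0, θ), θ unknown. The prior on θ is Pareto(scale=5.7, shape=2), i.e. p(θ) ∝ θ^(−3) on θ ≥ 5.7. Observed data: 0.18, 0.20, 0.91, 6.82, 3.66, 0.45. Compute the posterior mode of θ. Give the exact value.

The Uniform(0, θ) likelihood is θ^(−n) for θ ≥ max(xᵢ), zero otherwise. Here max(xᵢ) = 6.82.
Posterior ∝ θ^(−3) · θ^(−6) = θ^(−9) on θ ≥ max(5.7, 6.82) = 6.82.
This density is strictly decreasing in θ, so the posterior mode lies at the lower boundary of the support.

θ̂_MAP = 6.82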